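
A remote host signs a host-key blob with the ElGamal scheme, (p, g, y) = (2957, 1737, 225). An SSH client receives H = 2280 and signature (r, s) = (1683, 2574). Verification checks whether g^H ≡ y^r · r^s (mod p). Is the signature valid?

Left side g^H mod p:
1737^2 = 3017169 ≡ 1029
1737^4 ≡ 1029^2 = 1058841 ≡ 235
1737^8 ≡ 235^2 = 55225 ≡ 1999
1737^16 ≡ 1999^2 = 3996001 ≡ 1094
1737^32 ≡ 1094^2 = 1196836 ≡ 2208
1737^64 ≡ 2208^2 = 4875264 ≡ 2128
1737^128 ≡ 2128^2 = 4528384 ≡ 1217
1737^256 ≡ 1217^2 = 1481089 ≡ 2589
1737^512 ≡ 2589^2 = 6702921 ≡ 2359
1737^1024 ≡ 2359^2 = 5564881 ≡ 2764
1737^2048 ≡ 2764^2 = 7639696 ≡ 1765
2280 = 2048 + 128 + 64 + 32 + 8, so 1737^2280 ≡ 1765·1217·2128·2208·1999 ≡ 2868 (mod 2957)
Right side y^r · r^s mod p:
225^2 = 50625 ≡ 356
225^4 ≡ 356^2 = 126736 ≡ 2542
225^8 ≡ 2542^2 = 6461764 ≡ 719
225^16 ≡ 719^2 = 516961 ≡ 2443
225^32 ≡ 2443^2 = 5968249 ≡ 1023
225^64 ≡ 1023^2 = 1046529 ≡ 2708
225^128 ≡ 2708^2 = 7333264 ≡ 2861
225^256 ≡ 2861^2 = 8185321 ≡ 345
225^512 ≡ 345^2 = 119025 ≡ 745
225^1024 ≡ 745^2 = 555025 ≡ 2066
1683 = 1024 + 512 + 128 + 16 + 2 + 1, so 225^1683 ≡ 2066·745·2861·2443·356·225 ≡ 2276 (mod 2957)
1683^2 = 2832489 ≡ 2640
1683^4 ≡ 2640^2 = 6969600 ≡ 2908
1683^8 ≡ 2908^2 = 8456464 ≡ 2401
1683^16 ≡ 2401^2 = 5764801 ≡ 1608
1683^32 ≡ 1608^2 = 2585664 ≡ 1246
1683^64 ≡ 1246^2 = 1552516 ≡ 91
1683^128 ≡ 91^2 = 8281 ≡ 2367
1683^256 ≡ 2367^2 = 5602689 ≡ 2131
1683^512 ≡ 2131^2 = 4541161 ≡ 2166
1683^1024 ≡ 2166^2 = 4691556 ≡ 1754
1683^2048 ≡ 1754^2 = 3076516 ≡ 1236
2574 = 2048 + 512 + 8 + 4 + 2, so 1683^2574 ≡ 1236·2166·2401·2908·2640 ≡ 100 (mod 2957)
2276·100 = 227600 ≡ 2868 (mod 2957)
2868 ≡ 2868 (mod 2957), so the signature is genuine.

valid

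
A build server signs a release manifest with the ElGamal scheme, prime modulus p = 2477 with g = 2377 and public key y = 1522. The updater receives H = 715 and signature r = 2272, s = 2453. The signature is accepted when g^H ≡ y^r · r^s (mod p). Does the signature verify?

verifies

Left side g^H mod p:
2377^2 = 5650129 ≡ 92
2377^4 ≡ 92^2 = 8464 ≡ 1033
2377^8 ≡ 1033^2 = 1067089 ≡ 1979
2377^16 ≡ 1979^2 = 3916441 ≡ 304
2377^32 ≡ 304^2 = 92416 ≡ 767
2377^64 ≡ 767^2 = 588289 ≡ 1240
2377^128 ≡ 1240^2 = 1537600 ≡ 1860
2377^256 ≡ 1860^2 = 3459600 ≡ 1708
2377^512 ≡ 1708^2 = 2917264 ≡ 1835
715 = 512 + 128 + 64 + 8 + 2 + 1, so 2377^715 ≡ 1835·1860·1240·1979·92·2377 ≡ 88 (mod 2477)
Right side y^r · r^s mod p:
1522^2 = 2316484 ≡ 489
1522^4 ≡ 489^2 = 239121 ≡ 1329
1522^8 ≡ 1329^2 = 1766241 ≡ 140
1522^16 ≡ 140^2 = 19600 ≡ 2261
1522^32 ≡ 2261^2 = 5112121 ≡ 2070
1522^64 ≡ 2070^2 = 4284900 ≡ 2167
1522^128 ≡ 2167^2 = 4695889 ≡ 1974
1522^256 ≡ 1974^2 = 3896676 ≡ 355
1522^512 ≡ 355^2 = 126025 ≡ 2175
1522^1024 ≡ 2175^2 = 4730625 ≡ 2032
1522^2048 ≡ 2032^2 = 4129024 ≡ 2342
2272 = 2048 + 128 + 64 + 32, so 1522^2272 ≡ 2342·1974·2167·2070 ≡ 2400 (mod 2477)
2272^2 = 5161984 ≡ 2393
2272^4 ≡ 2393^2 = 5726449 ≡ 2102
2272^8 ≡ 2102^2 = 4418404 ≡ 1913
2272^16 ≡ 1913^2 = 3659569 ≡ 1040
2272^32 ≡ 1040^2 = 1081600 ≡ 1628
2272^64 ≡ 1628^2 = 2650384 ≡ 2471
2272^128 ≡ 2471^2 = 6105841 ≡ 36
2272^256 ≡ 36^2 = 1296
2272^512 ≡ 1296^2 = 1679616 ≡ 210
2272^1024 ≡ 210^2 = 44100 ≡ 1991
2272^2048 ≡ 1991^2 = 3964081 ≡ 881
2453 = 2048 + 256 + 128 + 16 + 4 + 1, so 2272^2453 ≡ 881·1296·36·1040·2102·2272 ≡ 2122 (mod 2477)
2400·2122 = 5092800 ≡ 88 (mod 2477)
88 ≡ 88 (mod 2477), so the signature is genuine.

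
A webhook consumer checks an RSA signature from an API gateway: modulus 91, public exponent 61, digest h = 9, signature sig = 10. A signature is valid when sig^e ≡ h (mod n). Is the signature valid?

invalid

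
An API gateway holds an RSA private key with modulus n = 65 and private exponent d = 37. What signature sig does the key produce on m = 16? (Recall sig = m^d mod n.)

16

Squares mod 65: m^1≡16, m^2≡61, m^4≡16, m^8≡61, m^16≡16, m^32≡61
37 = 32 + 4 + 1, so m^37 ≡ 61·16·16 ≡ 16 (mod 65)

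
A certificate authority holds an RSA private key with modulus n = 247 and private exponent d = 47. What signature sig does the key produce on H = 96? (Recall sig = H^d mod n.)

H^2 ≡ 96^2 = 9216 ≡ 77
H^4 ≡ 77^2 = 5929 ≡ 1
H^8 ≡ 1^2 = 1
H^16 ≡ 1^2 = 1
H^32 ≡ 1^2 = 1
47 = 32 + 8 + 4 + 2 + 1, so H^47 ≡ 1·1·1·77·96 ≡ 229 (mod 247)

229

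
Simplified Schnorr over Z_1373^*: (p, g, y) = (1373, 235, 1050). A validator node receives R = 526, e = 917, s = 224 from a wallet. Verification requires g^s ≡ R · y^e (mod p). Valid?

no

g^s mod p:
235^2 = 55225 ≡ 305
235^4 ≡ 305^2 = 93025 ≡ 1034
235^8 ≡ 1034^2 = 1069156 ≡ 962
235^16 ≡ 962^2 = 925444 ≡ 42
235^32 ≡ 42^2 = 1764 ≡ 391
235^64 ≡ 391^2 = 152881 ≡ 478
235^128 ≡ 478^2 = 228484 ≡ 566
224 = 128 + 64 + 32, so 235^224 ≡ 566·478·391 ≡ 110 (mod 1373)
R · y^e mod p:
1050^2 = 1102500 ≡ 1354
1050^4 ≡ 1354^2 = 1833316 ≡ 361
1050^8 ≡ 361^2 = 130321 ≡ 1259
1050^16 ≡ 1259^2 = 1585081 ≡ 639
1050^32 ≡ 639^2 = 408321 ≡ 540
1050^64 ≡ 540^2 = 291600 ≡ 524
1050^128 ≡ 524^2 = 274576 ≡ 1349
1050^256 ≡ 1349^2 = 1819801 ≡ 576
1050^512 ≡ 576^2 = 331776 ≡ 883
917 = 512 + 256 + 128 + 16 + 4 + 1, so 1050^917 ≡ 883·576·1349·639·361·1050 ≡ 1228 (mod 1373)
526·1228 = 645928 ≡ 618 (mod 1373)
110 ≠ 618; the check fails.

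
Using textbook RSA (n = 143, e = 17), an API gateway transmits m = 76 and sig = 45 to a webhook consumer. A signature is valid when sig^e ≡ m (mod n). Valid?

sig^2 ≡ 45^2 = 2025 ≡ 23
sig^4 ≡ 23^2 = 529 ≡ 100
sig^8 ≡ 100^2 = 10000 ≡ 133
sig^16 ≡ 133^2 = 17689 ≡ 100
17 = 16 + 1, so sig^17 ≡ 100·45 ≡ 67 (mod 143)
sig^17 mod 143 = 67, but m = 76.

no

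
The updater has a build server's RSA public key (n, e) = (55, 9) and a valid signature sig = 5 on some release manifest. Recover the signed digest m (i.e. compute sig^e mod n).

sig^2 ≡ 5^2 = 25
sig^4 ≡ 25^2 = 625 ≡ 20
sig^8 ≡ 20^2 = 400 ≡ 15
9 = 8 + 1, so sig^9 ≡ 15·5 ≡ 20 (mod 55)

20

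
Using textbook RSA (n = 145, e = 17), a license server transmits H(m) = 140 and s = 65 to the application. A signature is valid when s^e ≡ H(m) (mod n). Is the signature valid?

valid

Squares mod 145: s^1≡65, s^2≡20, s^4≡110, s^8≡65, s^16≡20
17 = 16 + 1, so s^17 ≡ 20·65 ≡ 140 (mod 145)
140 = H(m), so the signature checks out.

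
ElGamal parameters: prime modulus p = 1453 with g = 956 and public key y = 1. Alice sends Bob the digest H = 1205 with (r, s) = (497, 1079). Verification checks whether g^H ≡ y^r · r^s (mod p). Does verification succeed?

passes

Left side g^H mod p:
956^1205 mod 1453 = 956
Right side y^r · r^s mod p:
1^497 mod 1453 = 1
497^1079 mod 1453 = 956
1·956 = 956 ≡ 956 (mod 1453)
956 ≡ 956 (mod 1453), so the signature is genuine.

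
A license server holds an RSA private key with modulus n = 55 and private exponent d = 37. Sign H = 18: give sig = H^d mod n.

H^2 ≡ 18^2 = 324 ≡ 49
H^4 ≡ 49^2 = 2401 ≡ 36
H^8 ≡ 36^2 = 1296 ≡ 31
H^16 ≡ 31^2 = 961 ≡ 26
H^32 ≡ 26^2 = 676 ≡ 16
37 = 32 + 4 + 1, so H^37 ≡ 16·36·18 ≡ 28 (mod 55)

28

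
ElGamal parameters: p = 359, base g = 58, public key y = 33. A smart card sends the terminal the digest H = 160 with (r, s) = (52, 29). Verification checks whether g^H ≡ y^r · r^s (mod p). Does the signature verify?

Left side g^H mod p:
58^2 = 3364 ≡ 133
58^4 ≡ 133^2 = 17689 ≡ 98
58^8 ≡ 98^2 = 9604 ≡ 270
58^16 ≡ 270^2 = 72900 ≡ 23
58^32 ≡ 23^2 = 529 ≡ 170
58^64 ≡ 170^2 = 28900 ≡ 180
58^128 ≡ 180^2 = 32400 ≡ 90
160 = 128 + 32, so 58^160 ≡ 90·170 ≡ 222 (mod 359)
Right side y^r · r^s mod p:
33^2 = 1089 ≡ 12
33^4 ≡ 12^2 = 144
33^8 ≡ 144^2 = 20736 ≡ 273
33^16 ≡ 273^2 = 74529 ≡ 216
33^32 ≡ 216^2 = 46656 ≡ 345
52 = 32 + 16 + 4, so 33^52 ≡ 345·216·144 ≡ 11 (mod 359)
52^2 = 2704 ≡ 191
52^4 ≡ 191^2 = 36481 ≡ 222
52^8 ≡ 222^2 = 49284 ≡ 101
52^16 ≡ 101^2 = 10201 ≡ 149
29 = 16 + 8 + 4 + 1, so 52^29 ≡ 149·101·222·52 ≡ 171 (mod 359)
11·171 = 1881 ≡ 86 (mod 359)
222 ≠ 86, so verification fails.

does not verify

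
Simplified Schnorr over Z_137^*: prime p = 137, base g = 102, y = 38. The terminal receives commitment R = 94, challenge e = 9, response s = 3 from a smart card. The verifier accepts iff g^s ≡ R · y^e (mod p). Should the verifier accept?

g^s mod p:
102^3 mod 137 = 6
R · y^e mod p:
38^9 mod 137 = 60
94·60 = 5640 ≡ 23 (mod 137)
6 ≠ 23; the check fails.

reject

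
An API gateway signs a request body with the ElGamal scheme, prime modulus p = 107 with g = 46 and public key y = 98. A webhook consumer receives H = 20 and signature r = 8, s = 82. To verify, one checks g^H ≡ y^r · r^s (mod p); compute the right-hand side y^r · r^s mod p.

Squares mod 107: 98^1≡98, 98^2≡81, 98^4≡34, 98^8≡86
98^8 ≡ 86 (mod 107)
Squares mod 107: 8^1≡8, 8^2≡64, 8^4≡30, 8^8≡44, 8^16≡10, 8^32≡100, 8^64≡49
82 = 64 + 16 + 2, so 8^82 ≡ 49·10·64 ≡ 9 (mod 107)
y^r · r^s ≡ 86·9 = 774 ≡ 25 (mod 107)

25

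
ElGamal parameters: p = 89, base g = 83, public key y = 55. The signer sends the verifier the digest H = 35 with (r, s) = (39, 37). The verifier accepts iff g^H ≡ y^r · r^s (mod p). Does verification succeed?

fails

Left side g^H mod p:
83^2 = 6889 ≡ 36
83^4 ≡ 36^2 = 1296 ≡ 50
83^8 ≡ 50^2 = 2500 ≡ 8
83^16 ≡ 8^2 = 64
83^32 ≡ 64^2 = 4096 ≡ 2
35 = 32 + 2 + 1, so 83^35 ≡ 2·36·83 ≡ 13 (mod 89)
Right side y^r · r^s mod p:
55^2 = 3025 ≡ 88
55^4 ≡ 88^2 = 7744 ≡ 1
55^8 ≡ 1^2 = 1
55^16 ≡ 1^2 = 1
55^32 ≡ 1^2 = 1
39 = 32 + 4 + 2 + 1, so 55^39 ≡ 1·1·88·55 ≡ 34 (mod 89)
39^2 = 1521 ≡ 8
39^4 ≡ 8^2 = 64
39^8 ≡ 64^2 = 4096 ≡ 2
39^16 ≡ 2^2 = 4
39^32 ≡ 4^2 = 16
37 = 32 + 4 + 1, so 39^37 ≡ 16·64·39 ≡ 64 (mod 89)
34·64 = 2176 ≡ 40 (mod 89)
13 ≠ 40, so verification fails.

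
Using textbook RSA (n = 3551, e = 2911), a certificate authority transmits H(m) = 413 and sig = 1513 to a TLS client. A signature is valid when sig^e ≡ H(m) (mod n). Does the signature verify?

sig^2 ≡ 1513^2 = 2289169 ≡ 2325
sig^4 ≡ 2325^2 = 5405625 ≡ 1003
sig^8 ≡ 1003^2 = 1006009 ≡ 1076
sig^16 ≡ 1076^2 = 1157776 ≡ 150
sig^32 ≡ 150^2 = 22500 ≡ 1194
sig^64 ≡ 1194^2 = 1425636 ≡ 1685
sig^128 ≡ 1685^2 = 2839225 ≡ 1976
sig^256 ≡ 1976^2 = 3904576 ≡ 2027
sig^512 ≡ 2027^2 = 4108729 ≡ 222
sig^1024 ≡ 222^2 = 49284 ≡ 3121
sig^2048 ≡ 3121^2 = 9740641 ≡ 248
2911 = 2048 + 512 + 256 + 64 + 16 + 8 + 4 + 2 + 1, so sig^2911 ≡ 248·222·2027·1685·150·1076·1003·2325·1513 ≡ 488 (mod 3551)
sig^2911 mod 3551 = 488, but H(m) = 413.

does not verify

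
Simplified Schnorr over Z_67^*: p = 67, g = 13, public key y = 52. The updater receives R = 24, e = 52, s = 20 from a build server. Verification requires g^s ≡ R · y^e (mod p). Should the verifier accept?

g^s mod p:
13^2 = 169 ≡ 35
13^4 ≡ 35^2 = 1225 ≡ 19
13^8 ≡ 19^2 = 361 ≡ 26
13^16 ≡ 26^2 = 676 ≡ 6
20 = 16 + 4, so 13^20 ≡ 6·19 ≡ 47 (mod 67)
R · y^e mod p:
52^2 = 2704 ≡ 24
52^4 ≡ 24^2 = 576 ≡ 40
52^8 ≡ 40^2 = 1600 ≡ 59
52^16 ≡ 59^2 = 3481 ≡ 64
52^32 ≡ 64^2 = 4096 ≡ 9
52 = 32 + 16 + 4, so 52^52 ≡ 9·64·40 ≡ 59 (mod 67)
24·59 = 1416 ≡ 9 (mod 67)
47 ≠ 9; the check fails.

reject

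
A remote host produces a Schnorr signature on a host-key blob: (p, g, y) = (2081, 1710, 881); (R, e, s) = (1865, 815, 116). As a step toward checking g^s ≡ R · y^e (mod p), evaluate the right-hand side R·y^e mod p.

Squares mod 2081: 881^1≡881, 881^2≡2029, 881^4≡623, 881^8≡1063, 881^16≡2067, 881^32≡196, 881^64≡958, 881^128≡43, 881^256≡1849, 881^512≡1799
815 = 512 + 256 + 32 + 8 + 4 + 2 + 1, so 881^815 ≡ 1799·1849·196·1063·623·2029·881 ≡ 853 (mod 2081)
R · y^e ≡ 1865·853 = 1590845 ≡ 961 (mod 2081)

961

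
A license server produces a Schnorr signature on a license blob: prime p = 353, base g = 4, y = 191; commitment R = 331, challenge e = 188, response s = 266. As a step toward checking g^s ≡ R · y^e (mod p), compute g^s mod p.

4^2 = 16
4^4 ≡ 16^2 = 256
4^8 ≡ 256^2 = 65536 ≡ 231
4^16 ≡ 231^2 = 53361 ≡ 58
4^32 ≡ 58^2 = 3364 ≡ 187
4^64 ≡ 187^2 = 34969 ≡ 22
4^128 ≡ 22^2 = 484 ≡ 131
4^256 ≡ 131^2 = 17161 ≡ 217
266 = 256 + 8 + 2, so 4^266 ≡ 217·231·16 ≡ 16 (mod 353)

16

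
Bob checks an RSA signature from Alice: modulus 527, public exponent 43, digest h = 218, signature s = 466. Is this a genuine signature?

genuine

s^2 ≡ 466^2 = 217156 ≡ 32
s^4 ≡ 32^2 = 1024 ≡ 497
s^8 ≡ 497^2 = 247009 ≡ 373
s^16 ≡ 373^2 = 139129 ≡ 1
s^32 ≡ 1^2 = 1
43 = 32 + 8 + 2 + 1, so s^43 ≡ 1·373·32·466 ≡ 218 (mod 527)
Since 218 equals the digest 218, verification succeeds.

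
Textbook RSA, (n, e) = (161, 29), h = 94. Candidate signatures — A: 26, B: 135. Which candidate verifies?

Candidate A: Squares mod 161: 26^1≡26, 26^2≡32, 26^4≡58, 26^8≡144, 26^16≡128; 29 = 16 + 8 + 4 + 1, so 26^29 ≡ 128·144·58·26 ≡ 94 (mod 161)
  → matches h = 94
Candidate B: Squares mod 161: 135^1≡135, 135^2≡32, 135^4≡58, 135^8≡144, 135^16≡128; 29 = 16 + 8 + 4 + 1, so 135^29 ≡ 128·144·58·135 ≡ 67 (mod 161)

A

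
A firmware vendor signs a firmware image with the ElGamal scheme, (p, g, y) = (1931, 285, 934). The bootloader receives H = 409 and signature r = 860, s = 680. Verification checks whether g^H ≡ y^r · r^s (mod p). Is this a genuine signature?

Left side g^H mod p:
Squares mod 1931: 285^1≡285, 285^2≡123, 285^4≡1612, 285^8≡1349, 285^16≡799, 285^32≡1171, 285^64≡231, 285^128≡1224, 285^256≡1651
409 = 256 + 128 + 16 + 8 + 1, so 285^409 ≡ 1651·1224·799·1349·285 ≡ 1445 (mod 1931)
Right side y^r · r^s mod p:
Squares mod 1931: 934^1≡934, 934^2≡1475, 934^4≡1319, 934^8≡1861, 934^16≡1038, 934^32≡1877, 934^64≡985, 934^128≡863, 934^256≡1334, 934^512≡1105
860 = 512 + 256 + 64 + 16 + 8 + 4, so 934^860 ≡ 1105·1334·985·1038·1861·1319 ≡ 1830 (mod 1931)
Squares mod 1931: 860^1≡860, 860^2≡27, 860^4≡729, 860^8≡416, 860^16≡1197, 860^32≡7, 860^64≡49, 860^128≡470, 860^256≡766, 860^512≡1663
680 = 512 + 128 + 32 + 8, so 860^680 ≡ 1663·470·7·416 ≡ 1792 (mod 1931)
1830·1792 = 3279360 ≡ 522 (mod 1931)
1445 ≠ 522, so verification fails.

forged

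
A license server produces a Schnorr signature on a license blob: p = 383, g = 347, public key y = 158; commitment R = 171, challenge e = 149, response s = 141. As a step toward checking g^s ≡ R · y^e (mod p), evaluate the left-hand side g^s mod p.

347^141 mod 383 = 26

26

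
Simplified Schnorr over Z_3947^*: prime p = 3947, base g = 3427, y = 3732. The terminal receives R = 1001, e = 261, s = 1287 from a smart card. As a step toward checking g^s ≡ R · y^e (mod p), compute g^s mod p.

1531

3427^1287 mod 3947 = 1531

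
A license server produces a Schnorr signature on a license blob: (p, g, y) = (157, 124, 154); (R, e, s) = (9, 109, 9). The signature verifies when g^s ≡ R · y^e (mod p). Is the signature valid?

valid

g^s mod p:
124^2 = 15376 ≡ 147
124^4 ≡ 147^2 = 21609 ≡ 100
124^8 ≡ 100^2 = 10000 ≡ 109
9 = 8 + 1, so 124^9 ≡ 109·124 ≡ 14 (mod 157)
R · y^e mod p:
154^2 = 23716 ≡ 9
154^4 ≡ 9^2 = 81
154^8 ≡ 81^2 = 6561 ≡ 124
154^16 ≡ 124^2 = 15376 ≡ 147
154^32 ≡ 147^2 = 21609 ≡ 100
154^64 ≡ 100^2 = 10000 ≡ 109
109 = 64 + 32 + 8 + 4 + 1, so 154^109 ≡ 109·100·124·81·154 ≡ 19 (mod 157)
9·19 = 171 ≡ 14 (mod 157)
14 ≡ 14 (mod 157); signature holds.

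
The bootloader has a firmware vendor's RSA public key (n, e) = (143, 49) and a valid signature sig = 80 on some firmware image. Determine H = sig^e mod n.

15

Squares mod 143: sig^1≡80, sig^2≡108, sig^4≡81, sig^8≡126, sig^16≡3, sig^32≡9
49 = 32 + 16 + 1, so sig^49 ≡ 9·3·80 ≡ 15 (mod 143)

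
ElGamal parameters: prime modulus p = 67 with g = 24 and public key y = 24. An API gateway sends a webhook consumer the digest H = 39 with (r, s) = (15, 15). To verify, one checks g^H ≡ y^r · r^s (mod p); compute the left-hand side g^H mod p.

15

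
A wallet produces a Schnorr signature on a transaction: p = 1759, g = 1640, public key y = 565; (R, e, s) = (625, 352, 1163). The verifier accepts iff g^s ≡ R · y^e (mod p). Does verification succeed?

g^s mod p:
1640^2 = 2689600 ≡ 89
1640^4 ≡ 89^2 = 7921 ≡ 885
1640^8 ≡ 885^2 = 783225 ≡ 470
1640^16 ≡ 470^2 = 220900 ≡ 1025
1640^32 ≡ 1025^2 = 1050625 ≡ 502
1640^64 ≡ 502^2 = 252004 ≡ 467
1640^128 ≡ 467^2 = 218089 ≡ 1732
1640^256 ≡ 1732^2 = 2999824 ≡ 729
1640^512 ≡ 729^2 = 531441 ≡ 223
1640^1024 ≡ 223^2 = 49729 ≡ 477
1163 = 1024 + 128 + 8 + 2 + 1, so 1640^1163 ≡ 477·1732·470·89·1640 ≡ 1135 (mod 1759)
R · y^e mod p:
565^2 = 319225 ≡ 846
565^4 ≡ 846^2 = 715716 ≡ 1562
565^8 ≡ 1562^2 = 2439844 ≡ 111
565^16 ≡ 111^2 = 12321 ≡ 8
565^32 ≡ 8^2 = 64
565^64 ≡ 64^2 = 4096 ≡ 578
565^128 ≡ 578^2 = 334084 ≡ 1633
565^256 ≡ 1633^2 = 2666689 ≡ 45
352 = 256 + 64 + 32, so 565^352 ≡ 45·578·64 ≡ 626 (mod 1759)
625·626 = 391250 ≡ 752 (mod 1759)
1135 ≠ 752; the check fails.

fails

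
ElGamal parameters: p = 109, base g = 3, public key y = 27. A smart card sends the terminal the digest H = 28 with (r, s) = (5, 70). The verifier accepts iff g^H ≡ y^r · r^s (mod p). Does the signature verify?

verifies

Left side g^H mod p:
3^2 = 9
3^4 ≡ 9^2 = 81
3^8 ≡ 81^2 = 6561 ≡ 21
3^16 ≡ 21^2 = 441 ≡ 5
28 = 16 + 8 + 4, so 3^28 ≡ 5·21·81 ≡ 3 (mod 109)
Right side y^r · r^s mod p:
27^2 = 729 ≡ 75
27^4 ≡ 75^2 = 5625 ≡ 66
5 = 4 + 1, so 27^5 ≡ 66·27 ≡ 38 (mod 109)
5^2 = 25
5^4 ≡ 25^2 = 625 ≡ 80
5^8 ≡ 80^2 = 6400 ≡ 78
5^16 ≡ 78^2 = 6084 ≡ 89
5^32 ≡ 89^2 = 7921 ≡ 73
5^64 ≡ 73^2 = 5329 ≡ 97
70 = 64 + 4 + 2, so 5^70 ≡ 97·80·25 ≡ 89 (mod 109)
38·89 = 3382 ≡ 3 (mod 109)
3 ≡ 3 (mod 109), so the signature is genuine.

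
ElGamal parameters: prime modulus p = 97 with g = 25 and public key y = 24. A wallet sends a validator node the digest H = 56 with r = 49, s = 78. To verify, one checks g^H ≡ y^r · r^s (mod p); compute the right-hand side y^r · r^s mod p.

36

Squares mod 97: 24^1≡24, 24^2≡91, 24^4≡36, 24^8≡35, 24^16≡61, 24^32≡35
49 = 32 + 16 + 1, so 24^49 ≡ 35·61·24 ≡ 24 (mod 97)
Squares mod 97: 49^1≡49, 49^2≡73, 49^4≡91, 49^8≡36, 49^16≡35, 49^32≡61, 49^64≡35
78 = 64 + 8 + 4 + 2, so 49^78 ≡ 35·36·91·73 ≡ 50 (mod 97)
y^r · r^s ≡ 24·50 = 1200 ≡ 36 (mod 97)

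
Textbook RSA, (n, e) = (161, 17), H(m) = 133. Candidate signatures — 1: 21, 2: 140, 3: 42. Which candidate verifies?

2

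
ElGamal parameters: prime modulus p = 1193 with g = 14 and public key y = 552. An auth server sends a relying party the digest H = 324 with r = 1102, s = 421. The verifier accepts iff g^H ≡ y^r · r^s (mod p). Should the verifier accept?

Left side g^H mod p:
Squares mod 1193: 14^1≡14, 14^2≡196, 14^4≡240, 14^8≡336, 14^16≡754, 14^32≡648, 14^64≡1161, 14^128≡1024, 14^256≡1122
324 = 256 + 64 + 4, so 14^324 ≡ 1122·1161·240 ≡ 79 (mod 1193)
Right side y^r · r^s mod p:
Squares mod 1193: 552^1≡552, 552^2≡489, 552^4≡521, 552^8≡630, 552^16≡824, 552^32≡159, 552^64≡228, 552^128≡685, 552^256≡376, 552^512≡602, 552^1024≡925
1102 = 1024 + 64 + 8 + 4 + 2, so 552^1102 ≡ 925·228·630·521·489 ≡ 1024 (mod 1193)
Squares mod 1193: 1102^1≡1102, 1102^2≡1123, 1102^4≡128, 1102^8≡875, 1102^16≡912, 1102^32≡223, 1102^64≡816, 1102^128≡162, 1102^256≡1191
421 = 256 + 128 + 32 + 4 + 1, so 1102^421 ≡ 1191·162·223·128·1102 ≡ 183 (mod 1193)
1024·183 = 187392 ≡ 91 (mod 1193)
79 ≠ 91, so verification fails.

reject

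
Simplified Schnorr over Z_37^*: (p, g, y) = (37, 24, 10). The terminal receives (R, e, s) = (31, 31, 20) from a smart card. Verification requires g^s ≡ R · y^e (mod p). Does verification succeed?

g^s mod p:
24^2 = 576 ≡ 21
24^4 ≡ 21^2 = 441 ≡ 34
24^8 ≡ 34^2 = 1156 ≡ 9
24^16 ≡ 9^2 = 81 ≡ 7
20 = 16 + 4, so 24^20 ≡ 7·34 ≡ 16 (mod 37)
R · y^e mod p:
10^2 = 100 ≡ 26
10^4 ≡ 26^2 = 676 ≡ 10
10^8 ≡ 10^2 = 100 ≡ 26
10^16 ≡ 26^2 = 676 ≡ 10
31 = 16 + 8 + 4 + 2 + 1, so 10^31 ≡ 10·26·10·26·10 ≡ 10 (mod 37)
31·10 = 310 ≡ 14 (mod 37)
16 ≠ 14; the check fails.

fails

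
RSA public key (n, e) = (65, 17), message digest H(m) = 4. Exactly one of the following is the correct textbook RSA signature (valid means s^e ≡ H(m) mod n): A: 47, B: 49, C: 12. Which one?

Candidate A: Squares mod 65: 47^1≡47, 47^2≡64, 47^4≡1, 47^8≡1, 47^16≡1; 17 = 16 + 1, so 47^17 ≡ 1·47 ≡ 47 (mod 65)
Candidate B: Squares mod 65: 49^1≡49, 49^2≡61, 49^4≡16, 49^8≡61, 49^16≡16; 17 = 16 + 1, so 49^17 ≡ 16·49 ≡ 4 (mod 65)
  → matches H(m) = 4
Candidate C: Squares mod 65: 12^1≡12, 12^2≡14, 12^4≡1, 12^8≡1, 12^16≡1; 17 = 16 + 1, so 12^17 ≡ 1·12 ≡ 12 (mod 65)

B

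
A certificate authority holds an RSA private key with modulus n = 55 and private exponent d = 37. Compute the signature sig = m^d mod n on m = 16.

Squares mod 55: m^1≡16, m^2≡36, m^4≡31, m^8≡26, m^16≡16, m^32≡36
37 = 32 + 4 + 1, so m^37 ≡ 36·31·16 ≡ 36 (mod 55)

36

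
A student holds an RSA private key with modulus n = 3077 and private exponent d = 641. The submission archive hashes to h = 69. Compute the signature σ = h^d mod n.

477

h^2 ≡ 69^2 = 4761 ≡ 1684
h^4 ≡ 1684^2 = 2835856 ≡ 1939
h^8 ≡ 1939^2 = 3759721 ≡ 2704
h^16 ≡ 2704^2 = 7311616 ≡ 664
h^32 ≡ 664^2 = 440896 ≡ 885
h^64 ≡ 885^2 = 783225 ≡ 1667
h^128 ≡ 1667^2 = 2778889 ≡ 358
h^256 ≡ 358^2 = 128164 ≡ 2007
h^512 ≡ 2007^2 = 4028049 ≡ 256
641 = 512 + 128 + 1, so h^641 ≡ 256·358·69 ≡ 477 (mod 3077)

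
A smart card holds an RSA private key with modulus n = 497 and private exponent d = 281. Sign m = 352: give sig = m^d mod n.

494

m^2 ≡ 352^2 = 123904 ≡ 151
m^4 ≡ 151^2 = 22801 ≡ 436
m^8 ≡ 436^2 = 190096 ≡ 242
m^16 ≡ 242^2 = 58564 ≡ 415
m^32 ≡ 415^2 = 172225 ≡ 263
m^64 ≡ 263^2 = 69169 ≡ 86
m^128 ≡ 86^2 = 7396 ≡ 438
m^256 ≡ 438^2 = 191844 ≡ 2
281 = 256 + 16 + 8 + 1, so m^281 ≡ 2·415·242·352 ≡ 494 (mod 497)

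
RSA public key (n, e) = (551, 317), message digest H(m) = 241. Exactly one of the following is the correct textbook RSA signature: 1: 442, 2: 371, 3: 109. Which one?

3

Candidate 1: Squares mod 551: 442^1≡442, 442^2≡310, 442^4≡226, 442^8≡384, 442^16≡339, 442^32≡313, 442^64≡442, 442^128≡310, 442^256≡226; 317 = 256 + 32 + 16 + 8 + 4 + 1, so 442^317 ≡ 226·313·339·384·226·442 ≡ 310 (mod 551)
Candidate 2: Squares mod 551: 371^1≡371, 371^2≡442, 371^4≡310, 371^8≡226, 371^16≡384, 371^32≡339, 371^64≡313, 371^128≡442, 371^256≡310; 317 = 256 + 32 + 16 + 8 + 4 + 1, so 371^317 ≡ 310·339·384·226·310·371 ≡ 413 (mod 551)
Candidate 3: Squares mod 551: 109^1≡109, 109^2≡310, 109^4≡226, 109^8≡384, 109^16≡339, 109^32≡313, 109^64≡442, 109^128≡310, 109^256≡226; 317 = 256 + 32 + 16 + 8 + 4 + 1, so 109^317 ≡ 226·313·339·384·226·109 ≡ 241 (mod 551)
  → matches H(m) = 241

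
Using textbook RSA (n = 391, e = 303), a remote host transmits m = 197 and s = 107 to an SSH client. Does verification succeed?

s^303 mod 391 = 194
s^303 mod 391 = 194, but m = 197.

fails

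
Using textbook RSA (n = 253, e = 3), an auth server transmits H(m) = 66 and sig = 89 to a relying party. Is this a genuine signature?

forged

sig^2 ≡ 89^2 = 7921 ≡ 78
3 = 2 + 1, so sig^3 ≡ 78·89 ≡ 111 (mod 253)
111 ≠ 66, so verification fails.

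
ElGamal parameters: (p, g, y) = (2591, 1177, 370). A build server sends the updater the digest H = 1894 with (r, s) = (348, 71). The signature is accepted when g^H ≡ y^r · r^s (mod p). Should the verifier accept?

reject

Left side g^H mod p:
1177^2 = 1385329 ≡ 1735
1177^4 ≡ 1735^2 = 3010225 ≡ 2074
1177^8 ≡ 2074^2 = 4301476 ≡ 416
1177^16 ≡ 416^2 = 173056 ≡ 2050
1177^32 ≡ 2050^2 = 4202500 ≡ 2489
1177^64 ≡ 2489^2 = 6195121 ≡ 40
1177^128 ≡ 40^2 = 1600
1177^256 ≡ 1600^2 = 2560000 ≡ 92
1177^512 ≡ 92^2 = 8464 ≡ 691
1177^1024 ≡ 691^2 = 477481 ≡ 737
1894 = 1024 + 512 + 256 + 64 + 32 + 4 + 2, so 1177^1894 ≡ 737·691·92·40·2489·2074·1735 ≡ 460 (mod 2591)
Right side y^r · r^s mod p:
370^2 = 136900 ≡ 2168
370^4 ≡ 2168^2 = 4700224 ≡ 150
370^8 ≡ 150^2 = 22500 ≡ 1772
370^16 ≡ 1772^2 = 3139984 ≡ 2283
370^32 ≡ 2283^2 = 5212089 ≡ 1588
370^64 ≡ 1588^2 = 2521744 ≡ 701
370^128 ≡ 701^2 = 491401 ≡ 1702
370^256 ≡ 1702^2 = 2896804 ≡ 66
348 = 256 + 64 + 16 + 8 + 4, so 370^348 ≡ 66·701·2283·1772·150 ≡ 311 (mod 2591)
348^2 = 121104 ≡ 1918
348^4 ≡ 1918^2 = 3678724 ≡ 2095
348^8 ≡ 2095^2 = 4389025 ≡ 2462
348^16 ≡ 2462^2 = 6061444 ≡ 1095
348^32 ≡ 1095^2 = 1199025 ≡ 1983
348^64 ≡ 1983^2 = 3932289 ≡ 1742
71 = 64 + 4 + 2 + 1, so 348^71 ≡ 1742·2095·1918·348 ≡ 2526 (mod 2591)
311·2526 = 785586 ≡ 513 (mod 2591)
460 ≠ 513, so verification fails.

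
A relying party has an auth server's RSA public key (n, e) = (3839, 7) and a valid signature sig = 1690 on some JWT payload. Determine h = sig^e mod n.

sig^2 ≡ 1690^2 = 2856100 ≡ 3723
sig^4 ≡ 3723^2 = 13860729 ≡ 1939
7 = 4 + 2 + 1, so sig^7 ≡ 1939·3723·1690 ≡ 864 (mod 3839)

864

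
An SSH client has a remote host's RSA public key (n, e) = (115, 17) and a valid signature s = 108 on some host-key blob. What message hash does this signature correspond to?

s^17 mod 115 = 73

73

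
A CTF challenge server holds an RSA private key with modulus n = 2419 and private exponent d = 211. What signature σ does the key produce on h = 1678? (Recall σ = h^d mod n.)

1326

Squares mod 2419: h^1≡1678, h^2≡2387, h^4≡1024, h^8≡1149, h^16≡1846, h^32≡1764, h^64≡862, h^128≡411
211 = 128 + 64 + 16 + 2 + 1, so h^211 ≡ 411·862·1846·2387·1678 ≡ 1326 (mod 2419)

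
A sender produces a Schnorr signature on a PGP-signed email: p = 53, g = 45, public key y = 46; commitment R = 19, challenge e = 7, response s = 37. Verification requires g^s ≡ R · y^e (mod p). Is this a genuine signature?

g^s mod p:
45^2 = 2025 ≡ 11
45^4 ≡ 11^2 = 121 ≡ 15
45^8 ≡ 15^2 = 225 ≡ 13
45^16 ≡ 13^2 = 169 ≡ 10
45^32 ≡ 10^2 = 100 ≡ 47
37 = 32 + 4 + 1, so 45^37 ≡ 47·15·45 ≡ 31 (mod 53)
R · y^e mod p:
46^2 = 2116 ≡ 49
46^4 ≡ 49^2 = 2401 ≡ 16
7 = 4 + 2 + 1, so 46^7 ≡ 16·49·46 ≡ 24 (mod 53)
19·24 = 456 ≡ 32 (mod 53)
31 ≠ 32; the check fails.

forged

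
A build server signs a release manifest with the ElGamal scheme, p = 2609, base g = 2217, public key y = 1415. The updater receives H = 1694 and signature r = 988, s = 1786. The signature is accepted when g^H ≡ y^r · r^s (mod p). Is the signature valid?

Left side g^H mod p:
2217^2 = 4915089 ≡ 2342
2217^4 ≡ 2342^2 = 5484964 ≡ 846
2217^8 ≡ 846^2 = 715716 ≡ 850
2217^16 ≡ 850^2 = 722500 ≡ 2416
2217^32 ≡ 2416^2 = 5837056 ≡ 723
2217^64 ≡ 723^2 = 522729 ≡ 929
2217^128 ≡ 929^2 = 863041 ≡ 2071
2217^256 ≡ 2071^2 = 4289041 ≡ 2454
2217^512 ≡ 2454^2 = 6022116 ≡ 544
2217^1024 ≡ 544^2 = 295936 ≡ 1119
1694 = 1024 + 512 + 128 + 16 + 8 + 4 + 2, so 2217^1694 ≡ 1119·544·2071·2416·850·846·2342 ≡ 1680 (mod 2609)
Right side y^r · r^s mod p:
1415^2 = 2002225 ≡ 1122
1415^4 ≡ 1122^2 = 1258884 ≡ 1346
1415^8 ≡ 1346^2 = 1811716 ≡ 1070
1415^16 ≡ 1070^2 = 1144900 ≡ 2158
1415^32 ≡ 2158^2 = 4656964 ≡ 2508
1415^64 ≡ 2508^2 = 6290064 ≡ 2374
1415^128 ≡ 2374^2 = 5635876 ≡ 436
1415^256 ≡ 436^2 = 190096 ≡ 2248
1415^512 ≡ 2248^2 = 5053504 ≡ 2480
988 = 512 + 256 + 128 + 64 + 16 + 8 + 4, so 1415^988 ≡ 2480·2248·436·2374·2158·1070·1346 ≡ 400 (mod 2609)
988^2 = 976144 ≡ 378
988^4 ≡ 378^2 = 142884 ≡ 1998
988^8 ≡ 1998^2 = 3992004 ≡ 234
988^16 ≡ 234^2 = 54756 ≡ 2576
988^32 ≡ 2576^2 = 6635776 ≡ 1089
988^64 ≡ 1089^2 = 1185921 ≡ 1435
988^128 ≡ 1435^2 = 2059225 ≡ 724
988^256 ≡ 724^2 = 524176 ≡ 2376
988^512 ≡ 2376^2 = 5645376 ≡ 2109
988^1024 ≡ 2109^2 = 4447881 ≡ 2145
1786 = 1024 + 512 + 128 + 64 + 32 + 16 + 8 + 2, so 988^1786 ≡ 2145·2109·724·1435·1089·2576·234·378 ≡ 193 (mod 2609)
400·193 = 77200 ≡ 1539 (mod 2609)
1680 ≠ 1539, so verification fails.

invalid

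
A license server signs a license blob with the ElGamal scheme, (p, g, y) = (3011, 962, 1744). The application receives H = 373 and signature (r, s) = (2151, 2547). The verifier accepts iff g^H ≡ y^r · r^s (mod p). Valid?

Left side g^H mod p:
962^2 = 925444 ≡ 1067
962^4 ≡ 1067^2 = 1138489 ≡ 331
962^8 ≡ 331^2 = 109561 ≡ 1165
962^16 ≡ 1165^2 = 1357225 ≡ 2275
962^32 ≡ 2275^2 = 5175625 ≡ 2727
962^64 ≡ 2727^2 = 7436529 ≡ 2370
962^128 ≡ 2370^2 = 5616900 ≡ 1385
962^256 ≡ 1385^2 = 1918225 ≡ 218
373 = 256 + 64 + 32 + 16 + 4 + 1, so 962^373 ≡ 218·2370·2727·2275·331·962 ≡ 119 (mod 3011)
Right side y^r · r^s mod p:
1744^2 = 3041536 ≡ 426
1744^4 ≡ 426^2 = 181476 ≡ 816
1744^8 ≡ 816^2 = 665856 ≡ 425
1744^16 ≡ 425^2 = 180625 ≡ 2976
1744^32 ≡ 2976^2 = 8856576 ≡ 1225
1744^64 ≡ 1225^2 = 1500625 ≡ 1147
1744^128 ≡ 1147^2 = 1315609 ≡ 2813
1744^256 ≡ 2813^2 = 7912969 ≡ 61
1744^512 ≡ 61^2 = 3721 ≡ 710
1744^1024 ≡ 710^2 = 504100 ≡ 1263
1744^2048 ≡ 1263^2 = 1595169 ≡ 2350
2151 = 2048 + 64 + 32 + 4 + 2 + 1, so 1744^2151 ≡ 2350·1147·1225·816·426·1744 ≡ 1744 (mod 3011)
2151^2 = 4626801 ≡ 1905
2151^4 ≡ 1905^2 = 3629025 ≡ 770
2151^8 ≡ 770^2 = 592900 ≡ 2744
2151^16 ≡ 2744^2 = 7529536 ≡ 2036
2151^32 ≡ 2036^2 = 4145296 ≡ 2160
2151^64 ≡ 2160^2 = 4665600 ≡ 1561
2151^128 ≡ 1561^2 = 2436721 ≡ 822
2151^256 ≡ 822^2 = 675684 ≡ 1220
2151^512 ≡ 1220^2 = 1488400 ≡ 966
2151^1024 ≡ 966^2 = 933156 ≡ 2757
2151^2048 ≡ 2757^2 = 7601049 ≡ 1285
2547 = 2048 + 256 + 128 + 64 + 32 + 16 + 2 + 1, so 2151^2547 ≡ 1285·1220·822·1561·2160·2036·1905·2151 ≡ 737 (mod 3011)
1744·737 = 1285328 ≡ 2642 (mod 3011)
119 ≠ 2642, so verification fails.

no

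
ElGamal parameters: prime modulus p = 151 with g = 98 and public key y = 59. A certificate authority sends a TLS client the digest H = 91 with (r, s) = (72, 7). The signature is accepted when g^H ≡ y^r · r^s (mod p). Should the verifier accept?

Left side g^H mod p:
98^2 = 9604 ≡ 91
98^4 ≡ 91^2 = 8281 ≡ 127
98^8 ≡ 127^2 = 16129 ≡ 123
98^16 ≡ 123^2 = 15129 ≡ 29
98^32 ≡ 29^2 = 841 ≡ 86
98^64 ≡ 86^2 = 7396 ≡ 148
91 = 64 + 16 + 8 + 2 + 1, so 98^91 ≡ 148·29·123·91·98 ≡ 29 (mod 151)
Right side y^r · r^s mod p:
59^2 = 3481 ≡ 8
59^4 ≡ 8^2 = 64
59^8 ≡ 64^2 = 4096 ≡ 19
59^16 ≡ 19^2 = 361 ≡ 59
59^32 ≡ 59^2 = 3481 ≡ 8
59^64 ≡ 8^2 = 64
72 = 64 + 8, so 59^72 ≡ 64·19 ≡ 8 (mod 151)
72^2 = 5184 ≡ 50
72^4 ≡ 50^2 = 2500 ≡ 84
7 = 4 + 2 + 1, so 72^7 ≡ 84·50·72 ≡ 98 (mod 151)
8·98 = 784 ≡ 29 (mod 151)
29 ≡ 29 (mod 151), so the signature is genuine.

accept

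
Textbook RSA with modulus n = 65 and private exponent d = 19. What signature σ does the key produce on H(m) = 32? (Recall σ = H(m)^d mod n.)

Squares mod 65: (H(m))^1≡32, (H(m))^2≡49, (H(m))^4≡61, (H(m))^8≡16, (H(m))^16≡61
19 = 16 + 2 + 1, so (H(m))^19 ≡ 61·49·32 ≡ 33 (mod 65)

33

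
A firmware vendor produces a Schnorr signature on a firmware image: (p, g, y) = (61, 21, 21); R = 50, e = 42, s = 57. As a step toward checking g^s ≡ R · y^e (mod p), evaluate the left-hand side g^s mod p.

Squares mod 61: 21^1≡21, 21^2≡14, 21^4≡13, 21^8≡47, 21^16≡13, 21^32≡47
57 = 32 + 16 + 8 + 1, so 21^57 ≡ 47·13·47·21 ≡ 11 (mod 61)

11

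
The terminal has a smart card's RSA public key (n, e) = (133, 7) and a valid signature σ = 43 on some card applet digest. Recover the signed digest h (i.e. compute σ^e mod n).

92

σ^2 ≡ 43^2 = 1849 ≡ 120
σ^4 ≡ 120^2 = 14400 ≡ 36
7 = 4 + 2 + 1, so σ^7 ≡ 36·120·43 ≡ 92 (mod 133)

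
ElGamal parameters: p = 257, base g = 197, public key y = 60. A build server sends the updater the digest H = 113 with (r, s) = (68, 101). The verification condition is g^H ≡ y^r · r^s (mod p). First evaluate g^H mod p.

197^2 = 38809 ≡ 2
197^4 ≡ 2^2 = 4
197^8 ≡ 4^2 = 16
197^16 ≡ 16^2 = 256
197^32 ≡ 256^2 = 65536 ≡ 1
197^64 ≡ 1^2 = 1
113 = 64 + 32 + 16 + 1, so 197^113 ≡ 1·1·256·197 ≡ 60 (mod 257)

60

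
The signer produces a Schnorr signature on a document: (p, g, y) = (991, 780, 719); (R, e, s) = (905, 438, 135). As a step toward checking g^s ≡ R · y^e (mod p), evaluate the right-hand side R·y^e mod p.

719^438 mod 991 = 242
R · y^e ≡ 905·242 = 219010 ≡ 990 (mod 991)

990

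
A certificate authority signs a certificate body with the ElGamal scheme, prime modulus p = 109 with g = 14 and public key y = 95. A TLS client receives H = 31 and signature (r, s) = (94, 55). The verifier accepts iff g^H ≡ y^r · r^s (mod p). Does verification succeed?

fails

Left side g^H mod p:
14^2 = 196 ≡ 87
14^4 ≡ 87^2 = 7569 ≡ 48
14^8 ≡ 48^2 = 2304 ≡ 15
14^16 ≡ 15^2 = 225 ≡ 7
31 = 16 + 8 + 4 + 2 + 1, so 14^31 ≡ 7·15·48·87·14 ≡ 58 (mod 109)
Right side y^r · r^s mod p:
95^2 = 9025 ≡ 87
95^4 ≡ 87^2 = 7569 ≡ 48
95^8 ≡ 48^2 = 2304 ≡ 15
95^16 ≡ 15^2 = 225 ≡ 7
95^32 ≡ 7^2 = 49
95^64 ≡ 49^2 = 2401 ≡ 3
94 = 64 + 16 + 8 + 4 + 2, so 95^94 ≡ 3·7·15·48·87 ≡ 28 (mod 109)
94^2 = 8836 ≡ 7
94^4 ≡ 7^2 = 49
94^8 ≡ 49^2 = 2401 ≡ 3
94^16 ≡ 3^2 = 9
94^32 ≡ 9^2 = 81
55 = 32 + 16 + 4 + 2 + 1, so 94^55 ≡ 81·9·49·7·94 ≡ 94 (mod 109)
28·94 = 2632 ≡ 16 (mod 109)
58 ≠ 16, so verification fails.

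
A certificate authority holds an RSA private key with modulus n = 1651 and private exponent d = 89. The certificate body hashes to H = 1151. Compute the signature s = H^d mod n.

H^2 ≡ 1151^2 = 1324801 ≡ 699
H^4 ≡ 699^2 = 488601 ≡ 1556
H^8 ≡ 1556^2 = 2421136 ≡ 770
H^16 ≡ 770^2 = 592900 ≡ 191
H^32 ≡ 191^2 = 36481 ≡ 159
H^64 ≡ 159^2 = 25281 ≡ 516
89 = 64 + 16 + 8 + 1, so H^89 ≡ 516·191·770·1151 ≡ 1272 (mod 1651)

1272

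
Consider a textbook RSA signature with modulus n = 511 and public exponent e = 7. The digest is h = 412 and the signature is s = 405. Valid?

yes

s^2 ≡ 405^2 = 164025 ≡ 505
s^4 ≡ 505^2 = 255025 ≡ 36
7 = 4 + 2 + 1, so s^7 ≡ 36·505·405 ≡ 412 (mod 511)
Since 412 equals the digest 412, verification succeeds.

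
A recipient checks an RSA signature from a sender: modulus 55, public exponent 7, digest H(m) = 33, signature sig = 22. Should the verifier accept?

sig^2 ≡ 22^2 = 484 ≡ 44
sig^4 ≡ 44^2 = 1936 ≡ 11
7 = 4 + 2 + 1, so sig^7 ≡ 11·44·22 ≡ 33 (mod 55)
Since 33 equals the digest 33, verification succeeds.

accept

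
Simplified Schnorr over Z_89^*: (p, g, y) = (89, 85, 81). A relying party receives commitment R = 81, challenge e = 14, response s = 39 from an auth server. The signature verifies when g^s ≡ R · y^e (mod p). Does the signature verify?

g^s mod p:
Squares mod 89: 85^1≡85, 85^2≡16, 85^4≡78, 85^8≡32, 85^16≡45, 85^32≡67
39 = 32 + 4 + 2 + 1, so 85^39 ≡ 67·78·16·85 ≡ 87 (mod 89)
R · y^e mod p:
Squares mod 89: 81^1≡81, 81^2≡64, 81^4≡2, 81^8≡4
14 = 8 + 4 + 2, so 81^14 ≡ 4·2·64 ≡ 67 (mod 89)
81·67 = 5427 ≡ 87 (mod 89)
87 ≡ 87 (mod 89); signature holds.

verifies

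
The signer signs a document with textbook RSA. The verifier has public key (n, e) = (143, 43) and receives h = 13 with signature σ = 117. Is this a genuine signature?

genuine

Squares mod 143: σ^1≡117, σ^2≡104, σ^4≡91, σ^8≡130, σ^16≡26, σ^32≡104
43 = 32 + 8 + 2 + 1, so σ^43 ≡ 104·130·104·117 ≡ 13 (mod 143)
Since 13 equals the digest 13, verification succeeds.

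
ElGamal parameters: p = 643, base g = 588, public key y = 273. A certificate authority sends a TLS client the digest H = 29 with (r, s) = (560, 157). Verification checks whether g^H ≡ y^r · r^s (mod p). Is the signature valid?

Left side g^H mod p:
588^29 mod 643 = 253
Right side y^r · r^s mod p:
273^560 mod 643 = 397
560^157 mod 643 = 614
397·614 = 243758 ≡ 61 (mod 643)
253 ≠ 61, so verification fails.

invalid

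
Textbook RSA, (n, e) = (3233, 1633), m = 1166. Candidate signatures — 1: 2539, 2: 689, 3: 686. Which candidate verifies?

2

Candidate 1: Squares mod 3233: 2539^1≡2539, 2539^2≡3152, 2539^4≡95, 2539^8≡2559, 2539^16≡1656, 2539^32≡752, 2539^64≡2962, 2539^128≡2315, 2539^256≡2144, 2539^512≡2643, 2539^1024≡2169; 1633 = 1024 + 512 + 64 + 32 + 1, so 2539^1633 ≡ 2169·2643·2962·752·2539 ≡ 821 (mod 3233)
Candidate 2: Squares mod 3233: 689^1≡689, 689^2≡2703, 689^4≡2862, 689^8≡1855, 689^16≡1113, 689^32≡530, 689^64≡2862, 689^128≡1855, 689^256≡1113, 689^512≡530, 689^1024≡2862; 1633 = 1024 + 512 + 64 + 32 + 1, so 689^1633 ≡ 2862·530·2862·530·689 ≡ 1166 (mod 3233)
  → matches m = 1166
Candidate 3: Squares mod 3233: 686^1≡686, 686^2≡1811, 686^4≡1459, 686^8≡1367, 686^16≡15, 686^32≡225, 686^64≡2130, 686^128≡1001, 686^256≡3004, 686^512≡713, 686^1024≡788; 1633 = 1024 + 512 + 64 + 32 + 1, so 686^1633 ≡ 788·713·2130·225·686 ≡ 1602 (mod 3233)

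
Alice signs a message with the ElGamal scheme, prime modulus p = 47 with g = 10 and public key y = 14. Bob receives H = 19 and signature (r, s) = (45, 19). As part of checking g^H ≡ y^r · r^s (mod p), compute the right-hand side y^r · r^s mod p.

30

Squares mod 47: 14^1≡14, 14^2≡8, 14^4≡17, 14^8≡7, 14^16≡2, 14^32≡4
45 = 32 + 8 + 4 + 1, so 14^45 ≡ 4·7·17·14 ≡ 37 (mod 47)
Squares mod 47: 45^1≡45, 45^2≡4, 45^4≡16, 45^8≡21, 45^16≡18
19 = 16 + 2 + 1, so 45^19 ≡ 18·4·45 ≡ 44 (mod 47)
y^r · r^s ≡ 37·44 = 1628 ≡ 30 (mod 47)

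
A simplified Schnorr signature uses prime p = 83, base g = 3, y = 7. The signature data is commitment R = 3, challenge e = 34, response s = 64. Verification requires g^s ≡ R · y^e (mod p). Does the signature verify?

g^s mod p:
Squares mod 83: 3^1≡3, 3^2≡9, 3^4≡81, 3^8≡4, 3^16≡16, 3^32≡7, 3^64≡49
3^64 ≡ 49 (mod 83)
R · y^e mod p:
Squares mod 83: 7^1≡7, 7^2≡49, 7^4≡77, 7^8≡36, 7^16≡51, 7^32≡28
34 = 32 + 2, so 7^34 ≡ 28·49 ≡ 44 (mod 83)
3·44 = 132 ≡ 49 (mod 83)
49 ≡ 49 (mod 83); signature holds.

verifies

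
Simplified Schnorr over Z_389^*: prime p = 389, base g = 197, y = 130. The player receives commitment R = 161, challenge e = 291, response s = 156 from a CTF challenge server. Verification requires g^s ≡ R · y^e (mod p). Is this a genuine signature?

g^s mod p:
197^2 = 38809 ≡ 298
197^4 ≡ 298^2 = 88804 ≡ 112
197^8 ≡ 112^2 = 12544 ≡ 96
197^16 ≡ 96^2 = 9216 ≡ 269
197^32 ≡ 269^2 = 72361 ≡ 7
197^64 ≡ 7^2 = 49
197^128 ≡ 49^2 = 2401 ≡ 67
156 = 128 + 16 + 8 + 4, so 197^156 ≡ 67·269·96·112 ≡ 223 (mod 389)
R · y^e mod p:
130^2 = 16900 ≡ 173
130^4 ≡ 173^2 = 29929 ≡ 365
130^8 ≡ 365^2 = 133225 ≡ 187
130^16 ≡ 187^2 = 34969 ≡ 348
130^32 ≡ 348^2 = 121104 ≡ 125
130^64 ≡ 125^2 = 15625 ≡ 65
130^128 ≡ 65^2 = 4225 ≡ 335
130^256 ≡ 335^2 = 112225 ≡ 193
291 = 256 + 32 + 2 + 1, so 130^291 ≡ 193·125·173·130 ≡ 274 (mod 389)
161·274 = 44114 ≡ 157 (mod 389)
223 ≠ 157; the check fails.

forged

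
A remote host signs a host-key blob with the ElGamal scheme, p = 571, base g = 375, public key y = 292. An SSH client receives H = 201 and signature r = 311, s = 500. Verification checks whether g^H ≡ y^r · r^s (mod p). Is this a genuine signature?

Left side g^H mod p:
375^2 = 140625 ≡ 159
375^4 ≡ 159^2 = 25281 ≡ 157
375^8 ≡ 157^2 = 24649 ≡ 96
375^16 ≡ 96^2 = 9216 ≡ 80
375^32 ≡ 80^2 = 6400 ≡ 119
375^64 ≡ 119^2 = 14161 ≡ 457
375^128 ≡ 457^2 = 208849 ≡ 434
201 = 128 + 64 + 8 + 1, so 375^201 ≡ 434·457·96·375 ≡ 288 (mod 571)
Right side y^r · r^s mod p:
292^2 = 85264 ≡ 185
292^4 ≡ 185^2 = 34225 ≡ 536
292^8 ≡ 536^2 = 287296 ≡ 83
292^16 ≡ 83^2 = 6889 ≡ 37
292^32 ≡ 37^2 = 1369 ≡ 227
292^64 ≡ 227^2 = 51529 ≡ 139
292^128 ≡ 139^2 = 19321 ≡ 478
292^256 ≡ 478^2 = 228484 ≡ 84
311 = 256 + 32 + 16 + 4 + 2 + 1, so 292^311 ≡ 84·227·37·536·185·292 ≡ 10 (mod 571)
311^2 = 96721 ≡ 222
311^4 ≡ 222^2 = 49284 ≡ 178
311^8 ≡ 178^2 = 31684 ≡ 279
311^16 ≡ 279^2 = 77841 ≡ 185
311^32 ≡ 185^2 = 34225 ≡ 536
311^64 ≡ 536^2 = 287296 ≡ 83
311^128 ≡ 83^2 = 6889 ≡ 37
311^256 ≡ 37^2 = 1369 ≡ 227
500 = 256 + 128 + 64 + 32 + 16 + 4, so 311^500 ≡ 227·37·83·536·185·178 ≡ 143 (mod 571)
10·143 = 1430 ≡ 288 (mod 571)
288 ≡ 288 (mod 571), so the signature is genuine.

genuine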